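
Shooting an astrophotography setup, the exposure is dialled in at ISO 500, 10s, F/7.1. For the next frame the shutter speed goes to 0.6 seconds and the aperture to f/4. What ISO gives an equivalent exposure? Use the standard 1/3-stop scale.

ISO 2500

Shutter speed: 10 → 8 → 6 → 5 → 4 → 3.2 → 2.5 → 2 → 1.6 → 1.3 → 1 → 0.8 → 0.6 — 4 stops faster (darker).
Aperture: f/7.1 → f/6.3 → f/5.6 → f/5 → f/4.5 → f/4 — 1 2/3 stops wider (brighter).
Net change so far: 2 1/3 stops darker. Offset with the ISO: 500 → 640 → 800 → 1000 → 1250 → 1600 → 2000 → 2500.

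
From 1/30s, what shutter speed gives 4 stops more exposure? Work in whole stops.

Shutter speed: 1/30 → 1/15 → 1/8 → 1/4 → 1/2 — 4 stops slower (brighter).

1/2s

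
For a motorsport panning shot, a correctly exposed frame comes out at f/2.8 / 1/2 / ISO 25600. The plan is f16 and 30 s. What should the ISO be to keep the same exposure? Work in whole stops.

Aperture: f/2.8 → f/4 → f/5.6 → f/8 → f/11 → f/16 — 5 stops narrower (darker).
Shutter speed: 1/2 → 1 → 2 → 4 → 8 → 15 → 30 — 6 stops slower (brighter).
Net change so far: 1 stop brighter. Offset with the ISO: 25600 → 12800.

ISO 12800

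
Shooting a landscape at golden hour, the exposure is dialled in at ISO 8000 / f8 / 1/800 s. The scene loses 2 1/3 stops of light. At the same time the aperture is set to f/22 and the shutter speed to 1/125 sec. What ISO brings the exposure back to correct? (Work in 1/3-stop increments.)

ISO 51200

Scene light: 2 1/3 stops darker.
Aperture: f/8 → f/9 → f/10 → f/11 → f/13 → f/14 → f/16 → f/18 → f/20 → f/22 — 3 stops narrower (darker).
Shutter speed: 1/800 → 1/640 → 1/500 → 1/400 → 1/320 → 1/250 → 1/200 → 1/160 → 1/125 — 2 2/3 stops longer (brighter).
Net so far: 2 2/3 stops darker. ISO: 8000 → 10000 → 12800 → 16000 → 20000 → 25600 → 32000 → 40000 → 51200.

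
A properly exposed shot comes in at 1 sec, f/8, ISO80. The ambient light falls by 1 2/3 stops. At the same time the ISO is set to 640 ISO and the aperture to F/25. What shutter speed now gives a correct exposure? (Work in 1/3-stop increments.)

Scene light: 1 2/3 stops darker.
ISO: 80 → 100 → 125 → 160 → 200 → 250 → 320 → 400 → 500 → 640 — 3 stops raised (brighter).
Aperture: f/8 → f/9 → f/10 → f/11 → f/13 → f/14 → f/16 → f/18 → f/20 → f/22 → f/25 — 3 1/3 stops narrower (darker).
Net so far: 2 stops darker. Shutter speed: 1 → 1.3 → 1.6 → 2 → 2.5 → 3.2 → 4.

4 s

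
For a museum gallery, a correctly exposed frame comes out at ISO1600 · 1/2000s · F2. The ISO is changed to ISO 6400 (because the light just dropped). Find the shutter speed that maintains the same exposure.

ISO: 1600 → 3200 → 6400 — 2 stops higher (brighter).
Need 2 stops darker from the shutter speed: 1/2000 → 1/4000 → 1/8000.

1/8000s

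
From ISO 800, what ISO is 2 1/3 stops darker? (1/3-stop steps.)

ISO 160

ISO: 800 → 640 → 500 → 400 → 320 → 250 → 200 → 160 — 2 1/3 stops lower (darker).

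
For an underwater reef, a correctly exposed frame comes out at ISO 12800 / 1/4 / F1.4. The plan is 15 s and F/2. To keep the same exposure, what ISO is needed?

ISO 400

Shutter speed: 1/4 → 1/2 → 1 → 2 → 4 → 8 → 15 — 6 stops slower (brighter).
Aperture: f/1.4 → f/2 — 1 stop stopped down (darker).
Net change so far: 5 stops brighter. Offset with the ISO: 12800 → 6400 → 3200 → 1600 → 800 → 400.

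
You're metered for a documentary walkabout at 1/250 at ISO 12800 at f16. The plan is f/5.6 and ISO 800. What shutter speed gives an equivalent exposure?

1/125s

Aperture: f/16 → f/11 → f/8 → f/5.6 — 3 stops larger aperture (brighter).
ISO: 12800 → 6400 → 3200 → 1600 → 800 — 4 stops dropped (darker).
Net change so far: 1 stop darker. Offset with the shutter speed: 1/250 → 1/125.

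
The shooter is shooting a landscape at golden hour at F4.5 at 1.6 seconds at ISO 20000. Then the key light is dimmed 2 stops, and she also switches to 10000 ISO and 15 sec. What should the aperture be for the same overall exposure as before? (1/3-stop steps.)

f/5

Scene light: 2 stops darker.
ISO: 20000 → 16000 → 12800 → 10000 — 1 stop dropped (darker).
Shutter speed: 1.6 → 2 → 2.5 → 3.2 → 4 → 5 → 6 → 8 → 10 → 13 → 15 — 3 1/3 stops slower (brighter).
Net so far: 1/3 stop brighter. Aperture: f/4.5 → f/5.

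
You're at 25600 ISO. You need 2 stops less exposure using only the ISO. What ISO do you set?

ISO: 25600 → 12800 → 6400 — 2 stops dropped (darker).

ISO 6400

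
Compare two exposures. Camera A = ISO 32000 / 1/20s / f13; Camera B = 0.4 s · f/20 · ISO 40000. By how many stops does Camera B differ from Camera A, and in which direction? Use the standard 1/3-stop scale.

2 stops brighter

Aperture: f/13 → f/14 → f/16 → f/18 → f/20 — 1 1/3 stops smaller aperture (darker).
Shutter speed: 1/20 → 1/15 → 1/13 → 1/10 → 1/8 → 1/6 → 1/5 → 1/4 → 0.3 → 0.4 — 3 stops longer (brighter).
ISO: 32000 → 40000 — 1/3 stop higher (brighter).
Net: −1 1/3 +3 +1/3 = +2 stops.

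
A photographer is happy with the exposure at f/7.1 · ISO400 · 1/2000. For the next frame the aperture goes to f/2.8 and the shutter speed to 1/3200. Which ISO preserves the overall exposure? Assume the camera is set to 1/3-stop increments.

ISO 100

Aperture: f/7.1 → f/6.3 → f/5.6 → f/5 → f/4.5 → f/4 → f/3.5 → f/3.2 → f/2.8 — 2 2/3 stops larger aperture (brighter).
Shutter speed: 1/2000 → 1/2500 → 1/3200 — 2/3 stop shorter (darker).
Net change so far: 2 stops brighter. Offset with the ISO: 400 → 320 → 250 → 200 → 160 → 125 → 100.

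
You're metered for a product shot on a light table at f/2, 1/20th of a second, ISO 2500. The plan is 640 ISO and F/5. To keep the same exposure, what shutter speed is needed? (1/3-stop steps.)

1.3 s

ISO: 2500 → 2000 → 1600 → 1250 → 1000 → 800 → 640 — 2 stops dropped (darker).
Aperture: f/2 → f/2.2 → f/2.5 → f/2.8 → f/3.2 → f/3.5 → f/4 → f/4.5 → f/5 — 2 2/3 stops narrower (darker).
Net change so far: 4 2/3 stops darker. Offset with the shutter speed: 1/20 → 1/15 → 1/13 → 1/10 → 1/8 → 1/6 → 1/5 → 1/4 → 0.3 → 0.4 → 0.5 → 0.6 → 0.8 → 1 → 1.3.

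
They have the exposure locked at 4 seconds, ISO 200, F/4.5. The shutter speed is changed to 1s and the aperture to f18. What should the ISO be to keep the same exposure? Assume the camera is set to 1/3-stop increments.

ISO 12800

Shutter speed: 4 → 3.2 → 2.5 → 2 → 1.6 → 1.3 → 1 — 2 stops shorter (darker).
Aperture: f/4.5 → f/5 → f/5.6 → f/6.3 → f/7.1 → f/8 → f/9 → f/10 → f/11 → f/13 → f/14 → f/16 → f/18 — 4 stops stopped down (darker).
Net change so far: 6 stops darker. Offset with the ISO: 200 → 250 → 320 → 400 → 500 → 640 → 800 → 1000 → 1250 → 1600 → 2000 → 2500 → 3200 → 4000 → 5000 → 6400 → 8000 → 10000 → 12800.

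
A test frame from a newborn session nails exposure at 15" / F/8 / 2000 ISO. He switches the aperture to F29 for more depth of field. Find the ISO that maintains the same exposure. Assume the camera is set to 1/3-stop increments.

ISO 25600

Aperture: f/8 → f/9 → f/10 → f/11 → f/13 → f/14 → f/16 → f/18 → f/20 → f/22 → f/25 → f/29 — 3 2/3 stops smaller aperture (darker).
Need 3 2/3 stops brighter from the ISO: 2000 → 2500 → 3200 → 4000 → 5000 → 6400 → 8000 → 10000 → 12800 → 16000 → 20000 → 25600.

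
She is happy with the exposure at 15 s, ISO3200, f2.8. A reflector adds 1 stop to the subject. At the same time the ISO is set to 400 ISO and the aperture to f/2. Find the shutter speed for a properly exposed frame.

Scene light: 1 stop brighter.
ISO: 3200 → 1600 → 800 → 400 — 3 stops lower (darker).
Aperture: f/2.8 → f/2 — 1 stop wider (brighter).
Net so far: 1 stop darker. Shutter speed: 15 → 30.

30 s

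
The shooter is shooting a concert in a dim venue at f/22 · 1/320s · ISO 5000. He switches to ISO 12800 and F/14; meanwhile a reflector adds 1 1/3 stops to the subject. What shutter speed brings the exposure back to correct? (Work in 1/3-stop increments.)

Scene light: 1 1/3 stops brighter.
ISO: 5000 → 6400 → 8000 → 10000 → 12800 — 1 1/3 stops higher (brighter).
Aperture: f/22 → f/20 → f/18 → f/16 → f/14 — 1 1/3 stops wider (brighter).
Net so far: 4 stops brighter. Shutter speed: 1/320 → 1/400 → 1/500 → 1/640 → 1/800 → 1/1000 → 1/1250 → 1/1600 → 1/2000 → 1/2500 → 1/3200 → 1/4000 → 1/5000.

1/5000s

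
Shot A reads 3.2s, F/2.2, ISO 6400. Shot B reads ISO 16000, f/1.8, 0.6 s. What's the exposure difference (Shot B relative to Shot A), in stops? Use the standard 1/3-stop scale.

Aperture: f/2.2 → f/2 → f/1.8 — 2/3 stop opened up (brighter).
Shutter speed: 3.2 → 2.5 → 2 → 1.6 → 1.3 → 1 → 0.8 → 0.6 — 2 1/3 stops faster (darker).
ISO: 6400 → 8000 → 10000 → 12800 → 16000 — 1 1/3 stops raised (brighter).
Net: +2/3 −2 1/3 +1 1/3 = −1/3 stops.

1/3 stop darker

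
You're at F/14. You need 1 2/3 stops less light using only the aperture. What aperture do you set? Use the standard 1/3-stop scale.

f/25

Aperture: f/14 → f/16 → f/18 → f/20 → f/22 → f/25 — 1 2/3 stops stopped down (darker).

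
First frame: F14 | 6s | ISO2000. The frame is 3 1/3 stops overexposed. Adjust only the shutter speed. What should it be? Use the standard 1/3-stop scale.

0.6 s

Overexposed by 3 1/3 stops → need 3 1/3 stops darker.
Shutter speed: 6 → 5 → 4 → 3.2 → 2.5 → 2 → 1.6 → 1.3 → 1 → 0.8 → 0.6.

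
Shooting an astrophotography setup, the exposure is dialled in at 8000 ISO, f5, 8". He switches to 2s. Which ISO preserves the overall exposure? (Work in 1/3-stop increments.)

ISO 32000

Shutter speed: 8 → 6 → 5 → 4 → 3.2 → 2.5 → 2 — 2 stops shorter (darker).
Need 2 stops brighter from the ISO: 8000 → 10000 → 12800 → 16000 → 20000 → 25600 → 32000.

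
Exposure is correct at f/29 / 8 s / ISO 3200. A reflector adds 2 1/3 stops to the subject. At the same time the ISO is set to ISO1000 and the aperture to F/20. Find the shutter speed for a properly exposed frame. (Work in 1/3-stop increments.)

Scene light: 2 1/3 stops brighter.
ISO: 3200 → 2500 → 2000 → 1600 → 1250 → 1000 — 1 2/3 stops dropped (darker).
Aperture: f/29 → f/25 → f/22 → f/20 — 1 stop opened up (brighter).
Net so far: 1 2/3 stops brighter. Shutter speed: 8 → 6 → 5 → 4 → 3.2 → 2.5.

2.5 s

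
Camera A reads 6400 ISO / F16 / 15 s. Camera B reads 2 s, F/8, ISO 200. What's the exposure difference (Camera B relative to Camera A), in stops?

6 stops darker

Aperture: f/16 → f/11 → f/8 — 2 stops larger aperture (brighter).
Shutter speed: 15 → 8 → 4 → 2 — 3 stops shorter (darker).
ISO: 6400 → 3200 → 1600 → 800 → 400 → 200 — 5 stops lower (darker).
Net: +2 −3 −5 = −6 stops.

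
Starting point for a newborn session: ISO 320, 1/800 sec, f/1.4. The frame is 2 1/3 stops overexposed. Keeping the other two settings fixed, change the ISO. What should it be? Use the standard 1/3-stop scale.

ISO 64

Overexposed by 2 1/3 stops → need 2 1/3 stops darker.
ISO: 320 → 250 → 200 → 160 → 125 → 100 → 80 → 64.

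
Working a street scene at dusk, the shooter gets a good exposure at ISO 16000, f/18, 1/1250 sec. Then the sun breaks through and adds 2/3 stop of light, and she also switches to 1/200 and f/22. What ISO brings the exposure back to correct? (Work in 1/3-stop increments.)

ISO 2500

Scene light: 2/3 stop brighter.
Shutter speed: 1/1250 → 1/1000 → 1/800 → 1/640 → 1/500 → 1/400 → 1/320 → 1/250 → 1/200 — 2 2/3 stops longer (brighter).
Aperture: f/18 → f/20 → f/22 — 2/3 stop smaller aperture (darker).
Net so far: 2 2/3 stops brighter. ISO: 16000 → 12800 → 10000 → 8000 → 6400 → 5000 → 4000 → 3200 → 2500.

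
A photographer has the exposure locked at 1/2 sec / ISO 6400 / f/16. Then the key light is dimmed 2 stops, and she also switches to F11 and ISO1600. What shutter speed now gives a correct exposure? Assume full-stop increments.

4 s

Scene light: 2 stops darker.
Aperture: f/16 → f/11 — 1 stop opened up (brighter).
ISO: 6400 → 3200 → 1600 — 2 stops dropped (darker).
Net so far: 3 stops darker. Shutter speed: 1/2 → 1 → 2 → 4.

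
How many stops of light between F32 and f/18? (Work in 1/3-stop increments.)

f/32 → f/29 → f/25 → f/22 → f/20 → f/18 — count the steps: 5 third-stops = 1 2/3 stops.

1 2/3 stops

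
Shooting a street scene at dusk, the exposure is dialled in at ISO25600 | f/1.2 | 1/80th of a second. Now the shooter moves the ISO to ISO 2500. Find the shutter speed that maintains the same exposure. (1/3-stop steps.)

ISO: 25600 → 20000 → 16000 → 12800 → 10000 → 8000 → 6400 → 5000 → 4000 → 3200 → 2500 — 3 1/3 stops lower (darker).
Need 3 1/3 stops brighter from the shutter speed: 1/80 → 1/60 → 1/50 → 1/40 → 1/30 → 1/25 → 1/20 → 1/15 → 1/13 → 1/10 → 1/8.

1/8s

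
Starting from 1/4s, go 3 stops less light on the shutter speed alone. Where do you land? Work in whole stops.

Shutter speed: 1/4 → 1/8 → 1/15 → 1/30 — 3 stops shorter (darker).

1/30s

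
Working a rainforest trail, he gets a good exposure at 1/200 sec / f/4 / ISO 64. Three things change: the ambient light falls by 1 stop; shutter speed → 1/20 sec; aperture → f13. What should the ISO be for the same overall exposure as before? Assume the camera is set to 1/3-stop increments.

ISO 125

Scene light: 1 stop darker.
Shutter speed: 1/200 → 1/160 → 1/125 → 1/100 → 1/80 → 1/60 → 1/50 → 1/40 → 1/30 → 1/25 → 1/20 — 3 1/3 stops longer (brighter).
Aperture: f/4 → f/4.5 → f/5 → f/5.6 → f/6.3 → f/7.1 → f/8 → f/9 → f/10 → f/11 → f/13 — 3 1/3 stops stopped down (darker).
Net so far: 1 stop darker. ISO: 64 → 80 → 100 → 125.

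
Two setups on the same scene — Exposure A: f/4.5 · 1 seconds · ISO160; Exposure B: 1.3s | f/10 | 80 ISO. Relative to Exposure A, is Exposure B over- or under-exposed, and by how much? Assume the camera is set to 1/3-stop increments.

Aperture: f/4.5 → f/5 → f/5.6 → f/6.3 → f/7.1 → f/8 → f/9 → f/10 — 2 1/3 stops stopped down (darker).
Shutter speed: 1 → 1.3 — 1/3 stop longer (brighter).
ISO: 160 → 125 → 100 → 80 — 1 stop lower (darker).
Net: −2 1/3 +1/3 −1 = −3 stops.

3 stops darker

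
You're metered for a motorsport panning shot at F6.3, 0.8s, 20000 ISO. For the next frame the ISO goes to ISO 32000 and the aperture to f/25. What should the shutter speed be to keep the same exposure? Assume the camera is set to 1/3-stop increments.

ISO: 20000 → 25600 → 32000 — 2/3 stop higher (brighter).
Aperture: f/6.3 → f/7.1 → f/8 → f/9 → f/10 → f/11 → f/13 → f/14 → f/16 → f/18 → f/20 → f/22 → f/25 — 4 stops smaller aperture (darker).
Net change so far: 3 1/3 stops darker. Offset with the shutter speed: 0.8 → 1 → 1.3 → 1.6 → 2 → 2.5 → 3.2 → 4 → 5 → 6 → 8.

8 s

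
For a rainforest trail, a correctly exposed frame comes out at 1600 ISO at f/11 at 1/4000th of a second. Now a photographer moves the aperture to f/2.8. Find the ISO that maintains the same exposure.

ISO 100

Aperture: f/11 → f/8 → f/5.6 → f/4 → f/2.8 — 4 stops wider (brighter).
Need 4 stops darker from the ISO: 1600 → 800 → 400 → 200 → 100.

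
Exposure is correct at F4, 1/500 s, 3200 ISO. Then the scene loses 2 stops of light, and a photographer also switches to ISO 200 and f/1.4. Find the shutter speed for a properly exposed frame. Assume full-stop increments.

1/60s

Scene light: 2 stops darker.
ISO: 3200 → 1600 → 800 → 400 → 200 — 4 stops lower (darker).
Aperture: f/4 → f/2.8 → f/2 → f/1.4 — 3 stops larger aperture (brighter).
Net so far: 3 stops darker. Shutter speed: 1/500 → 1/250 → 1/125 → 1/60.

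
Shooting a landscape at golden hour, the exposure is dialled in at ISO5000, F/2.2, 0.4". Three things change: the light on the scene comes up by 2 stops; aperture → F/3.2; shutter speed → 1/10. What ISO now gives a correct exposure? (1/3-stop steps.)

Scene light: 2 stops brighter.
Aperture: f/2.2 → f/2.5 → f/2.8 → f/3.2 — 1 stop stopped down (darker).
Shutter speed: 0.4 → 0.3 → 1/4 → 1/5 → 1/6 → 1/8 → 1/10 — 2 stops faster (darker).
Net so far: 1 stop darker. ISO: 5000 → 6400 → 8000 → 10000.

ISO 10000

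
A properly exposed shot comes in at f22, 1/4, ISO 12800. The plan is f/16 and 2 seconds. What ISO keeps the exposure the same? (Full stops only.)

ISO 800

Aperture: f/22 → f/16 — 1 stop wider (brighter).
Shutter speed: 1/4 → 1/2 → 1 → 2 — 3 stops longer (brighter).
Net change so far: 4 stops brighter. Offset with the ISO: 12800 → 6400 → 3200 → 1600 → 800.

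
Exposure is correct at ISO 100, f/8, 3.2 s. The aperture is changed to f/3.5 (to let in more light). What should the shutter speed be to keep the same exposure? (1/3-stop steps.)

Aperture: f/8 → f/7.1 → f/6.3 → f/5.6 → f/5 → f/4.5 → f/4 → f/3.5 — 2 1/3 stops larger aperture (brighter).
Need 2 1/3 stops darker from the shutter speed: 3.2 → 2.5 → 2 → 1.6 → 1.3 → 1 → 0.8 → 0.6.

0.6 s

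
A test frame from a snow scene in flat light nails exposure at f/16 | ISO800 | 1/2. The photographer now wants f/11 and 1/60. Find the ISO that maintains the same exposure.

ISO 12800

Aperture: f/16 → f/11 — 1 stop wider (brighter).
Shutter speed: 1/2 → 1/4 → 1/8 → 1/15 → 1/30 → 1/60 — 5 stops shorter (darker).
Net change so far: 4 stops darker. Offset with the ISO: 800 → 1600 → 3200 → 6400 → 12800.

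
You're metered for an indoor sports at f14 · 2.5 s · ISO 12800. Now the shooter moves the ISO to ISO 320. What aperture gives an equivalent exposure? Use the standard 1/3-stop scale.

ISO: 12800 → 10000 → 8000 → 6400 → 5000 → 4000 → 3200 → 2500 → 2000 → 1600 → 1250 → 1000 → 800 → 640 → 500 → 400 → 320 — 5 1/3 stops lower (darker).
Need 5 1/3 stops brighter from the aperture: f/14 → f/13 → f/11 → f/10 → f/9 → f/8 → f/7.1 → f/6.3 → f/5.6 → f/5 → f/4.5 → f/4 → f/3.5 → f/3.2 → f/2.8 → f/2.5 → f/2.2.

f/2.2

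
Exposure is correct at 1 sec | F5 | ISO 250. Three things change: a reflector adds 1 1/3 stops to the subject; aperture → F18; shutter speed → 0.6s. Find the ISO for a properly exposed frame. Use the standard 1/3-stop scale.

ISO 2000

Scene light: 1 1/3 stops brighter.
Aperture: f/5 → f/5.6 → f/6.3 → f/7.1 → f/8 → f/9 → f/10 → f/11 → f/13 → f/14 → f/16 → f/18 — 3 2/3 stops stopped down (darker).
Shutter speed: 1 → 0.8 → 0.6 — 2/3 stop faster (darker).
Net so far: 3 stops darker. ISO: 250 → 320 → 400 → 500 → 640 → 800 → 1000 → 1250 → 1600 → 2000.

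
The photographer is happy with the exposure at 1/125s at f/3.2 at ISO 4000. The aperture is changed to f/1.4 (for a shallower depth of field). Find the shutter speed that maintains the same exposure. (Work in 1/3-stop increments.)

1/640s

Aperture: f/3.2 → f/2.8 → f/2.5 → f/2.2 → f/2 → f/1.8 → f/1.6 → f/1.4 — 2 1/3 stops larger aperture (brighter).
Need 2 1/3 stops darker from the shutter speed: 1/125 → 1/160 → 1/200 → 1/250 → 1/320 → 1/400 → 1/500 → 1/640.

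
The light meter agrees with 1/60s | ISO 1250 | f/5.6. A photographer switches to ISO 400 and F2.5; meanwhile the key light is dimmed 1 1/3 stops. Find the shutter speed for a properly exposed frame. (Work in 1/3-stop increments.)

1/40s

Scene light: 1 1/3 stops darker.
ISO: 1250 → 1000 → 800 → 640 → 500 → 400 — 1 2/3 stops lower (darker).
Aperture: f/5.6 → f/5 → f/4.5 → f/4 → f/3.5 → f/3.2 → f/2.8 → f/2.5 — 2 1/3 stops wider (brighter).
Net so far: 2/3 stop darker. Shutter speed: 1/60 → 1/50 → 1/40.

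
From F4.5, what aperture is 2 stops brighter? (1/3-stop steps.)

Aperture: f/4.5 → f/4 → f/3.5 → f/3.2 → f/2.8 → f/2.5 → f/2.2 — 2 stops larger aperture (brighter).

f/2.2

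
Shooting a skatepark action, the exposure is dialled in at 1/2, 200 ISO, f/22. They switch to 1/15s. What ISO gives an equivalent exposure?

ISO 1600

Shutter speed: 1/2 → 1/4 → 1/8 → 1/15 — 3 stops shorter (darker).
Need 3 stops brighter from the ISO: 200 → 400 → 800 → 1600.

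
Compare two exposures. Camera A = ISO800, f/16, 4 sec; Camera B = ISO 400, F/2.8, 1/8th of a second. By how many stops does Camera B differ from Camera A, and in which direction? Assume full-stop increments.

Aperture: f/16 → f/11 → f/8 → f/5.6 → f/4 → f/2.8 — 5 stops wider (brighter).
Shutter speed: 4 → 2 → 1 → 1/2 → 1/4 → 1/8 — 5 stops shorter (darker).
ISO: 800 → 400 — 1 stop lower (darker).
Net: +5 −5 −1 = −1 stop.

1 stop darker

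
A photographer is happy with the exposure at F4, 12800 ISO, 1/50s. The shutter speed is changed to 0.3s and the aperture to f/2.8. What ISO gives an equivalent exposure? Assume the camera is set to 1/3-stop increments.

ISO 400

Shutter speed: 1/50 → 1/40 → 1/30 → 1/25 → 1/20 → 1/15 → 1/13 → 1/10 → 1/8 → 1/6 → 1/5 → 1/4 → 0.3 — 4 stops slower (brighter).
Aperture: f/4 → f/3.5 → f/3.2 → f/2.8 — 1 stop opened up (brighter).
Net change so far: 5 stops brighter. Offset with the ISO: 12800 → 10000 → 8000 → 6400 → 5000 → 4000 → 3200 → 2500 → 2000 → 1600 → 1250 → 1000 → 800 → 640 → 500 → 400.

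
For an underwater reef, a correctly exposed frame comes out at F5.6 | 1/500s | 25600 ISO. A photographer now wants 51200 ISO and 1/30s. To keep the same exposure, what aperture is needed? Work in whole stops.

ISO: 25600 → 51200 — 1 stop raised (brighter).
Shutter speed: 1/500 → 1/250 → 1/125 → 1/60 → 1/30 — 4 stops longer (brighter).
Net change so far: 5 stops brighter. Offset with the aperture: f/5.6 → f/8 → f/11 → f/16 → f/22 → f/32.

f/32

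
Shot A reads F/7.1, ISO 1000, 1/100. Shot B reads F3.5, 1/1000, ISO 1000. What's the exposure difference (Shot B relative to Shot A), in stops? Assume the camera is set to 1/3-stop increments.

Aperture: f/7.1 → f/6.3 → f/5.6 → f/5 → f/4.5 → f/4 → f/3.5 — 2 stops opened up (brighter).
Shutter speed: 1/100 → 1/125 → 1/160 → 1/200 → 1/250 → 1/320 → 1/400 → 1/500 → 1/640 → 1/800 → 1/1000 — 3 1/3 stops faster (darker).
ISO: unchanged.
Net: +2 −3 1/3 = −1 1/3 stops.

1 1/3 stops darker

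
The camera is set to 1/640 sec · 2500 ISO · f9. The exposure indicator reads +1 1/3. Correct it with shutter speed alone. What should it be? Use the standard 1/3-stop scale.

Overexposed by 1 1/3 stops → need 1 1/3 stops darker.
Shutter speed: 1/640 → 1/800 → 1/1000 → 1/1250 → 1/1600.

1/1600s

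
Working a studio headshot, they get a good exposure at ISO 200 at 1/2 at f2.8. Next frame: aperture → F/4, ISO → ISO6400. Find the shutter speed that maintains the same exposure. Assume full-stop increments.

1/30s

Aperture: f/2.8 → f/4 — 1 stop smaller aperture (darker).
ISO: 200 → 400 → 800 → 1600 → 3200 → 6400 — 5 stops higher (brighter).
Net change so far: 4 stops brighter. Offset with the shutter speed: 1/2 → 1/4 → 1/8 → 1/15 → 1/30.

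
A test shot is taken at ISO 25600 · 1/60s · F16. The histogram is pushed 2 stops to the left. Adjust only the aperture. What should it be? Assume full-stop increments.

f/8

Underexposed by 2 stops → need 2 stops brighter.
Aperture: f/16 → f/11 → f/8.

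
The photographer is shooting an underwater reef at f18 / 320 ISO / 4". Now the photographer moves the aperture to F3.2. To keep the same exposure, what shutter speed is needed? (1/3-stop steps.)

Aperture: f/18 → f/16 → f/14 → f/13 → f/11 → f/10 → f/9 → f/8 → f/7.1 → f/6.3 → f/5.6 → f/5 → f/4.5 → f/4 → f/3.5 → f/3.2 — 5 stops wider (brighter).
Need 5 stops darker from the shutter speed: 4 → 3.2 → 2.5 → 2 → 1.6 → 1.3 → 1 → 0.8 → 0.6 → 0.5 → 0.4 → 0.3 → 1/4 → 1/5 → 1/6 → 1/8.

1/8s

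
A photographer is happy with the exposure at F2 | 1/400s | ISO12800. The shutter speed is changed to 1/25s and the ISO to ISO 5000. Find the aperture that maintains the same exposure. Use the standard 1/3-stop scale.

Shutter speed: 1/400 → 1/320 → 1/250 → 1/200 → 1/160 → 1/125 → 1/100 → 1/80 → 1/60 → 1/50 → 1/40 → 1/30 → 1/25 — 4 stops longer (brighter).
ISO: 12800 → 10000 → 8000 → 6400 → 5000 — 1 1/3 stops lower (darker).
Net change so far: 2 2/3 stops brighter. Offset with the aperture: f/2 → f/2.2 → f/2.5 → f/2.8 → f/3.2 → f/3.5 → f/4 → f/4.5 → f/5.

f/5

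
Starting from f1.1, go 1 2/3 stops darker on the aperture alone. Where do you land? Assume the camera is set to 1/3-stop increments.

f/2

Aperture: f/1.1 → f/1.2 → f/1.4 → f/1.6 → f/1.8 → f/2 — 1 2/3 stops smaller aperture (darker).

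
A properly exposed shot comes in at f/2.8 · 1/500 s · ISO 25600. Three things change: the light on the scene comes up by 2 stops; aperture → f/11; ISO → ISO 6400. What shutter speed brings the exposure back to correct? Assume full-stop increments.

Scene light: 2 stops brighter.
Aperture: f/2.8 → f/4 → f/5.6 → f/8 → f/11 — 4 stops stopped down (darker).
ISO: 25600 → 12800 → 6400 — 2 stops lower (darker).
Net so far: 4 stops darker. Shutter speed: 1/500 → 1/250 → 1/125 → 1/60 → 1/30.

1/30s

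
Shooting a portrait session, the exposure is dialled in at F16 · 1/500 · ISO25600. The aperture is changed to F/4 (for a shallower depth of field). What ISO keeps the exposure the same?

Aperture: f/16 → f/11 → f/8 → f/5.6 → f/4 — 4 stops larger aperture (brighter).
Need 4 stops darker from the ISO: 25600 → 12800 → 6400 → 3200 → 1600.

ISO 1600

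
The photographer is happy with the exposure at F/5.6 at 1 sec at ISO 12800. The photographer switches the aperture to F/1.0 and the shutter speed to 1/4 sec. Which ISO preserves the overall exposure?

ISO 1600

Aperture: f/5.6 → f/4 → f/2.8 → f/2 → f/1.4 → f/1.0 — 5 stops wider (brighter).
Shutter speed: 1 → 1/2 → 1/4 — 2 stops faster (darker).
Net change so far: 3 stops brighter. Offset with the ISO: 12800 → 6400 → 3200 → 1600.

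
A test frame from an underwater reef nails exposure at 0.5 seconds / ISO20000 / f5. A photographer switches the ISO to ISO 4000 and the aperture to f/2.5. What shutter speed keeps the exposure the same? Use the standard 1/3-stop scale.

ISO: 20000 → 16000 → 12800 → 10000 → 8000 → 6400 → 5000 → 4000 — 2 1/3 stops lower (darker).
Aperture: f/5 → f/4.5 → f/4 → f/3.5 → f/3.2 → f/2.8 → f/2.5 — 2 stops wider (brighter).
Net change so far: 1/3 stop darker. Offset with the shutter speed: 0.5 → 0.6.

0.6 s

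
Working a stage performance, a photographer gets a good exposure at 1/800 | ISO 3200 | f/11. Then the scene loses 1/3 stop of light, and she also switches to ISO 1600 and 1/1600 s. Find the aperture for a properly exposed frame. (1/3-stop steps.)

Scene light: 1/3 stop darker.
ISO: 3200 → 2500 → 2000 → 1600 — 1 stop dropped (darker).
Shutter speed: 1/800 → 1/1000 → 1/1250 → 1/1600 — 1 stop faster (darker).
Net so far: 2 1/3 stops darker. Aperture: f/11 → f/10 → f/9 → f/8 → f/7.1 → f/6.3 → f/5.6 → f/5.

f/5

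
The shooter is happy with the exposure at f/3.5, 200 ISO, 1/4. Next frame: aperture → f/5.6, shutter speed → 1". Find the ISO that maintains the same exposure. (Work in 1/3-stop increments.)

Aperture: f/3.5 → f/4 → f/4.5 → f/5 → f/5.6 — 1 1/3 stops narrower (darker).
Shutter speed: 1/4 → 0.3 → 0.4 → 0.5 → 0.6 → 0.8 → 1 — 2 stops slower (brighter).
Net change so far: 2/3 stop brighter. Offset with the ISO: 200 → 160 → 125.

ISO 125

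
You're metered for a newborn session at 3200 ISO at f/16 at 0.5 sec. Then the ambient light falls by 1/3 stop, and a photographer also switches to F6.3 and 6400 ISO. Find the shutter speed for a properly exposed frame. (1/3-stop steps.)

Scene light: 1/3 stop darker.
Aperture: f/16 → f/14 → f/13 → f/11 → f/10 → f/9 → f/8 → f/7.1 → f/6.3 — 2 2/3 stops opened up (brighter).
ISO: 3200 → 4000 → 5000 → 6400 — 1 stop raised (brighter).
Net so far: 3 1/3 stops brighter. Shutter speed: 0.5 → 0.4 → 0.3 → 1/4 → 1/5 → 1/6 → 1/8 → 1/10 → 1/13 → 1/15 → 1/20.

1/20s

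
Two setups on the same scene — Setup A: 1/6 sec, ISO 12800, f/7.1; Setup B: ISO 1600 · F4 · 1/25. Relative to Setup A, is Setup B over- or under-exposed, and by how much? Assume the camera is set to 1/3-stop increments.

3 1/3 stops darker

Aperture: f/7.1 → f/6.3 → f/5.6 → f/5 → f/4.5 → f/4 — 1 2/3 stops wider (brighter).
Shutter speed: 1/6 → 1/8 → 1/10 → 1/13 → 1/15 → 1/20 → 1/25 — 2 stops shorter (darker).
ISO: 12800 → 10000 → 8000 → 6400 → 5000 → 4000 → 3200 → 2500 → 2000 → 1600 — 3 stops dropped (darker).
Net: +1 2/3 −2 −3 = −3 1/3 stops.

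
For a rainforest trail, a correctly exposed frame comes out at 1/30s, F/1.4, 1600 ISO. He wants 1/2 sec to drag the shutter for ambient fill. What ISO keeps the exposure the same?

Shutter speed: 1/30 → 1/15 → 1/8 → 1/4 → 1/2 — 4 stops slower (brighter).
Need 4 stops darker from the ISO: 1600 → 800 → 400 → 200 → 100.

ISO 100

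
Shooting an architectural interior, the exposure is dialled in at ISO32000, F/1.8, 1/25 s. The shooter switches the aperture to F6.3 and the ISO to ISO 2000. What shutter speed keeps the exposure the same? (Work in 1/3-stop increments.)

8 s

Aperture: f/1.8 → f/2 → f/2.2 → f/2.5 → f/2.8 → f/3.2 → f/3.5 → f/4 → f/4.5 → f/5 → f/5.6 → f/6.3 — 3 2/3 stops smaller aperture (darker).
ISO: 32000 → 25600 → 20000 → 16000 → 12800 → 10000 → 8000 → 6400 → 5000 → 4000 → 3200 → 2500 → 2000 — 4 stops lower (darker).
Net change so far: 7 2/3 stops darker. Offset with the shutter speed: 1/25 → 1/20 → 1/15 → 1/13 → 1/10 → 1/8 → 1/6 → 1/5 → 1/4 → 0.3 → 0.4 → 0.5 → 0.6 → 0.8 → 1 → 1.3 → 1.6 → 2 → 2.5 → 3.2 → 4 → 5 → 6 → 8.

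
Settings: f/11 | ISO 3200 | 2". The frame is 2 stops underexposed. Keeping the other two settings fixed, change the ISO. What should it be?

Underexposed by 2 stops → need 2 stops brighter.
ISO: 3200 → 6400 → 12800.

ISO 12800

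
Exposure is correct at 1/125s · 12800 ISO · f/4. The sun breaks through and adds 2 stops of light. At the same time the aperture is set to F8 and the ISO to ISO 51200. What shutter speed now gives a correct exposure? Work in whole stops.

1/500s

Scene light: 2 stops brighter.
Aperture: f/4 → f/5.6 → f/8 — 2 stops narrower (darker).
ISO: 12800 → 25600 → 51200 — 2 stops higher (brighter).
Net so far: 2 stops brighter. Shutter speed: 1/125 → 1/250 → 1/500.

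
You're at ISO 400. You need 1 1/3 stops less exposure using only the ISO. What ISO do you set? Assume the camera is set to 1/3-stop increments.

ISO: 400 → 320 → 250 → 200 → 160 — 1 1/3 stops dropped (darker).

ISO 160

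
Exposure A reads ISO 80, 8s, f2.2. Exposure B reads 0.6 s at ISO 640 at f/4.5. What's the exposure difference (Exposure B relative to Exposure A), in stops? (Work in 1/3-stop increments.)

Aperture: f/2.2 → f/2.5 → f/2.8 → f/3.2 → f/3.5 → f/4 → f/4.5 — 2 stops smaller aperture (darker).
Shutter speed: 8 → 6 → 5 → 4 → 3.2 → 2.5 → 2 → 1.6 → 1.3 → 1 → 0.8 → 0.6 — 3 2/3 stops shorter (darker).
ISO: 80 → 100 → 125 → 160 → 200 → 250 → 320 → 400 → 500 → 640 — 3 stops raised (brighter).
Net: −2 −3 2/3 +3 = −2 2/3 stops.

2 2/3 stops darker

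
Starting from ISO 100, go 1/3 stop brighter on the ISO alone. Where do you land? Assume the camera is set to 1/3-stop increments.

ISO: 100 → 125 — 1/3 stop raised (brighter).

ISO 125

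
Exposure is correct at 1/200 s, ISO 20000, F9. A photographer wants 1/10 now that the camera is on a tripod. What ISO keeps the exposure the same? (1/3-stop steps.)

Shutter speed: 1/200 → 1/160 → 1/125 → 1/100 → 1/80 → 1/60 → 1/50 → 1/40 → 1/30 → 1/25 → 1/20 → 1/15 → 1/13 → 1/10 — 4 1/3 stops longer (brighter).
Need 4 1/3 stops darker from the ISO: 20000 → 16000 → 12800 → 10000 → 8000 → 6400 → 5000 → 4000 → 3200 → 2500 → 2000 → 1600 → 1250 → 1000.

ISO 1000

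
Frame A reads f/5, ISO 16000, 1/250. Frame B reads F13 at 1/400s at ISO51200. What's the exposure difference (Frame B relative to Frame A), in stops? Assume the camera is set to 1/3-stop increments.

Aperture: f/5 → f/5.6 → f/6.3 → f/7.1 → f/8 → f/9 → f/10 → f/11 → f/13 — 2 2/3 stops narrower (darker).
Shutter speed: 1/250 → 1/320 → 1/400 — 2/3 stop shorter (darker).
ISO: 16000 → 20000 → 25600 → 32000 → 40000 → 51200 — 1 2/3 stops raised (brighter).
Net: −2 2/3 −2/3 +1 2/3 = −1 2/3 stops.

1 2/3 stops darker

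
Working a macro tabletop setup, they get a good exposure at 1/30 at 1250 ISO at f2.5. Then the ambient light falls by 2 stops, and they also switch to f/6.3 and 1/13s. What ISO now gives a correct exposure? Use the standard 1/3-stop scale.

ISO 12800

Scene light: 2 stops darker.
Aperture: f/2.5 → f/2.8 → f/3.2 → f/3.5 → f/4 → f/4.5 → f/5 → f/5.6 → f/6.3 — 2 2/3 stops narrower (darker).
Shutter speed: 1/30 → 1/25 → 1/20 → 1/15 → 1/13 — 1 1/3 stops slower (brighter).
Net so far: 3 1/3 stops darker. ISO: 1250 → 1600 → 2000 → 2500 → 3200 → 4000 → 5000 → 6400 → 8000 → 10000 → 12800.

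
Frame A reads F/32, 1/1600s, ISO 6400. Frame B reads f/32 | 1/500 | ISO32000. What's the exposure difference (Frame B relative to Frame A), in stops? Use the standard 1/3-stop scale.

4 stops brighter

Aperture: unchanged.
Shutter speed: 1/1600 → 1/1250 → 1/1000 → 1/800 → 1/640 → 1/500 — 1 2/3 stops longer (brighter).
ISO: 6400 → 8000 → 10000 → 12800 → 16000 → 20000 → 25600 → 32000 — 2 1/3 stops higher (brighter).
Net: +1 2/3 +2 1/3 = +4 stops.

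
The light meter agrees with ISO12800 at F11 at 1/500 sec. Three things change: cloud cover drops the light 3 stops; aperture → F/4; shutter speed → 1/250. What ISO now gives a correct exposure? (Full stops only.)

Scene light: 3 stops darker.
Aperture: f/11 → f/8 → f/5.6 → f/4 — 3 stops larger aperture (brighter).
Shutter speed: 1/500 → 1/250 — 1 stop longer (brighter).
Net so far: 1 stop brighter. ISO: 12800 → 6400.

ISO 6400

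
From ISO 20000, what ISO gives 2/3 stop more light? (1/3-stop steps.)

ISO: 20000 → 25600 → 32000 — 2/3 stop raised (brighter).

ISO 32000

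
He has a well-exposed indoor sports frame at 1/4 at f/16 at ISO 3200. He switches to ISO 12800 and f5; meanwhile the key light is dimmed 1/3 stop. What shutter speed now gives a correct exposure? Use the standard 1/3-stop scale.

1/125s

Scene light: 1/3 stop darker.
ISO: 3200 → 4000 → 5000 → 6400 → 8000 → 10000 → 12800 — 2 stops raised (brighter).
Aperture: f/16 → f/14 → f/13 → f/11 → f/10 → f/9 → f/8 → f/7.1 → f/6.3 → f/5.6 → f/5 — 3 1/3 stops wider (brighter).
Net so far: 5 stops brighter. Shutter speed: 1/4 → 1/5 → 1/6 → 1/8 → 1/10 → 1/13 → 1/15 → 1/20 → 1/25 → 1/30 → 1/40 → 1/50 → 1/60 → 1/80 → 1/100 → 1/125.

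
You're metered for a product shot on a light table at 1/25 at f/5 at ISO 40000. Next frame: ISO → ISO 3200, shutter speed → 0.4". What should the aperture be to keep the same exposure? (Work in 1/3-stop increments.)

ISO: 40000 → 32000 → 25600 → 20000 → 16000 → 12800 → 10000 → 8000 → 6400 → 5000 → 4000 → 3200 — 3 2/3 stops lower (darker).
Shutter speed: 1/25 → 1/20 → 1/15 → 1/13 → 1/10 → 1/8 → 1/6 → 1/5 → 1/4 → 0.3 → 0.4 — 3 1/3 stops longer (brighter).
Net change so far: 1/3 stop darker. Offset with the aperture: f/5 → f/4.5.

f/4.5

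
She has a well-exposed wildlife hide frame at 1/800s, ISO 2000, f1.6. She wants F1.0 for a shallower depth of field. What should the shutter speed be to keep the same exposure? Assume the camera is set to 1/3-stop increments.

Aperture: f/1.6 → f/1.4 → f/1.2 → f/1.1 → f/1.0 — 1 1/3 stops wider (brighter).
Need 1 1/3 stops darker from the shutter speed: 1/800 → 1/1000 → 1/1250 → 1/1600 → 1/2000.

1/2000s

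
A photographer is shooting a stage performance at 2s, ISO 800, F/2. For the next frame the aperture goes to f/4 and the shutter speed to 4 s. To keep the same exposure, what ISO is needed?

Aperture: f/2 → f/2.8 → f/4 — 2 stops stopped down (darker).
Shutter speed: 2 → 4 — 1 stop slower (brighter).
Net change so far: 1 stop darker. Offset with the ISO: 800 → 1600.

ISO 1600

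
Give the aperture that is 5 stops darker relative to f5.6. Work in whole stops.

Aperture: f/5.6 → f/8 → f/11 → f/16 → f/22 → f/32 — 5 stops smaller aperture (darker).

f/32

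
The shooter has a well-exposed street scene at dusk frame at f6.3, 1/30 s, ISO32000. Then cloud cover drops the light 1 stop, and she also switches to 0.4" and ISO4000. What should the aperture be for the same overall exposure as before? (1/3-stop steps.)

Scene light: 1 stop darker.
Shutter speed: 1/30 → 1/25 → 1/20 → 1/15 → 1/13 → 1/10 → 1/8 → 1/6 → 1/5 → 1/4 → 0.3 → 0.4 — 3 2/3 stops slower (brighter).
ISO: 32000 → 25600 → 20000 → 16000 → 12800 → 10000 → 8000 → 6400 → 5000 → 4000 — 3 stops dropped (darker).
Net so far: 1/3 stop darker. Aperture: f/6.3 → f/5.6.

f/5.6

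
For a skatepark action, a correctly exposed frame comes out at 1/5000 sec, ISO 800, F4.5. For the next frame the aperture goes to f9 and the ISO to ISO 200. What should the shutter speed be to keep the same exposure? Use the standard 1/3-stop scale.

Aperture: f/4.5 → f/5 → f/5.6 → f/6.3 → f/7.1 → f/8 → f/9 — 2 stops narrower (darker).
ISO: 800 → 640 → 500 → 400 → 320 → 250 → 200 — 2 stops lower (darker).
Net change so far: 4 stops darker. Offset with the shutter speed: 1/5000 → 1/4000 → 1/3200 → 1/2500 → 1/2000 → 1/1600 → 1/1250 → 1/1000 → 1/800 → 1/640 → 1/500 → 1/400 → 1/320.

1/320s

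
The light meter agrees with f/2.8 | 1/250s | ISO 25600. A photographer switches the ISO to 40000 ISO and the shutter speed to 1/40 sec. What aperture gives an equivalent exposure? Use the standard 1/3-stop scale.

f/9

ISO: 25600 → 32000 → 40000 — 2/3 stop higher (brighter).
Shutter speed: 1/250 → 1/200 → 1/160 → 1/125 → 1/100 → 1/80 → 1/60 → 1/50 → 1/40 — 2 2/3 stops slower (brighter).
Net change so far: 3 1/3 stops brighter. Offset with the aperture: f/2.8 → f/3.2 → f/3.5 → f/4 → f/4.5 → f/5 → f/5.6 → f/6.3 → f/7.1 → f/8 → f/9.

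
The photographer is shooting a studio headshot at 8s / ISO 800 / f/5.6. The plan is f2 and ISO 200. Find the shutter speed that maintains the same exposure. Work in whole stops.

4 s

Aperture: f/5.6 → f/4 → f/2.8 → f/2 — 3 stops opened up (brighter).
ISO: 800 → 400 → 200 — 2 stops lower (darker).
Net change so far: 1 stop brighter. Offset with the shutter speed: 8 → 4.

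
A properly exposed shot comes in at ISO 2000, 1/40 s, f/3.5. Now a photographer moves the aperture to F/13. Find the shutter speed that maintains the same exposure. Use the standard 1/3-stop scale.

0.3 s

Aperture: f/3.5 → f/4 → f/4.5 → f/5 → f/5.6 → f/6.3 → f/7.1 → f/8 → f/9 → f/10 → f/11 → f/13 — 3 2/3 stops stopped down (darker).
Need 3 2/3 stops brighter from the shutter speed: 1/40 → 1/30 → 1/25 → 1/20 → 1/15 → 1/13 → 1/10 → 1/8 → 1/6 → 1/5 → 1/4 → 0.3.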